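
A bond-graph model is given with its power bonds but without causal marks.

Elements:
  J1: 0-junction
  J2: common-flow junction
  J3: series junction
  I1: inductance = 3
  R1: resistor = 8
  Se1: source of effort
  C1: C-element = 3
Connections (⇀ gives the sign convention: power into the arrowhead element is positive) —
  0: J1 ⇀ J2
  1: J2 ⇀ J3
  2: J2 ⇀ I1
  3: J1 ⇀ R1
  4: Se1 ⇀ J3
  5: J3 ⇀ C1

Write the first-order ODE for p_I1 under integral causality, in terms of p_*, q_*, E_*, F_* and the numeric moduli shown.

#4 |J3  (Se1: effort source, stroke at far end)
#2 |I1  (I1 integral (f out))
#0 |J2  (J2 flow already set via bond 2)
#1 |J2  (J2 flow already set via bond 2)
#5 |J3  (common-f at J3 fixed by 1)
#3 |J1  (J1 needs exactly one e-in)

dp_I1/dt = E_Se1 - 8*p_I1/3 - q_C1/3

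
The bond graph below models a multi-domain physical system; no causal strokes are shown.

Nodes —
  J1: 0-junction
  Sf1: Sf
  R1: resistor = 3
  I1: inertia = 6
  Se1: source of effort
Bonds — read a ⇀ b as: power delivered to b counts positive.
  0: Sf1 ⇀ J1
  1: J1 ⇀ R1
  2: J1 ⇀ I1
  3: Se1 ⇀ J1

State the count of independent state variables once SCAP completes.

b0 →Sf1  (Sf1: flow source, stroke at near end)
b3 →J1  (Se1: effort source, stroke at far end)
b1 →R1  (common-e at J1 fixed by 3)
b2 →I1  (0-jn J1 has e-setter on 3)

1  (I1 all integral)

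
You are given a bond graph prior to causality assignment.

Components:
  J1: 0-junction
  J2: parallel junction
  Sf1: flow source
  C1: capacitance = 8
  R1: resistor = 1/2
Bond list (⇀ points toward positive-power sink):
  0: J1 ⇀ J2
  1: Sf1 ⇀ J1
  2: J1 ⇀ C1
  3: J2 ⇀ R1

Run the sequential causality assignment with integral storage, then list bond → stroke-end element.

bond 0 →J2
bond 1 →Sf1
bond 2 →J1
bond 3 →R1

b1 →Sf1  (Sf1 (Sf) sets flow on bond)
b2 →J1  (C1 integral (e out))
b0 →J2  (0-jn J1 has e-setter on 2)
b3 →R1  (J2: bond 0 brought effort, rest push out)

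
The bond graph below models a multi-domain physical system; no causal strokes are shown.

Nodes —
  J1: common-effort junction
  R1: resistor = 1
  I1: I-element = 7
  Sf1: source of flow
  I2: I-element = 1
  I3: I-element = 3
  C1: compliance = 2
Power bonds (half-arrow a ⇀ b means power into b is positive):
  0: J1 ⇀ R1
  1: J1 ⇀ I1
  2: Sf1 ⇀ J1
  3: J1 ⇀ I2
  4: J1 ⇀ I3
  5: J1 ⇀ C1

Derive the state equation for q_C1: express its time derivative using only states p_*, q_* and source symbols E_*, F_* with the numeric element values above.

bond 2 |Sf1  (Sf1 fixes flow; stroke at Sf1)
bond 1 |I1  (prefer integral on I1)
bond 3 |I2  (I2 integral (f out))
bond 4 |I3  (I3 integral (f out))
bond 5 |J1  (prefer integral on C1)
bond 0 |R1  (J1 effort already set via bond 5)

dq_C1/dt = F_Sf1 - p_I1/7 - p_I2 - p_I3/3 - q_C1/2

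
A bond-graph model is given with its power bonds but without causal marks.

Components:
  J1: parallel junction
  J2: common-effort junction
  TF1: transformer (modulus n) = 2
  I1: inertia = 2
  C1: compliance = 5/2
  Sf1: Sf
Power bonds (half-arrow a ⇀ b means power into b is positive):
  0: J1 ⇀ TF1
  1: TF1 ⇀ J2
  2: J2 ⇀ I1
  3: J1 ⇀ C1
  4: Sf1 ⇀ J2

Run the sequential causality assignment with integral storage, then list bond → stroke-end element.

#0 |TF1
#1 |J2
#2 |I1
#3 |J1
#4 |Sf1

#4 stroke at Sf1  (Sf1: flow source, stroke at near end)
#2 stroke at I1  (I1 integral (f out))
#1 stroke at J2  (closing 0-jn rule on J2)
#0 stroke at TF1  (TF TF1: opposite of bond 1)
#3 stroke at J1  (J1 needs exactly one e-in)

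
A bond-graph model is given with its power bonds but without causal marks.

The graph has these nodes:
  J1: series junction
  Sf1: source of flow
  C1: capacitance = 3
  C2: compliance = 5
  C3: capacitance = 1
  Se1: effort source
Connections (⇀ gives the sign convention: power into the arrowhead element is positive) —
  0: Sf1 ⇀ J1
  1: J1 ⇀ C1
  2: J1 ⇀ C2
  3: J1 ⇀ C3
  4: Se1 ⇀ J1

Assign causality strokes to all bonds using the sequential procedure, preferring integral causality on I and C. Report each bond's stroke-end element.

#0 |Sf1  (Sf1 (Sf) sets flow on bond)
#4 |J1  (Se1 (Se) sets effort on bond)
#1 |J1  (J1: bond 0 brought flow, rest push out)
#2 |J1  (common-f at J1 fixed by 0)
#3 |J1  (J1 flow already set via bond 0)

bond 0 stroke→Sf1
bond 1 stroke→J1
bond 2 stroke→J1
bond 3 stroke→J1
bond 4 stroke→J1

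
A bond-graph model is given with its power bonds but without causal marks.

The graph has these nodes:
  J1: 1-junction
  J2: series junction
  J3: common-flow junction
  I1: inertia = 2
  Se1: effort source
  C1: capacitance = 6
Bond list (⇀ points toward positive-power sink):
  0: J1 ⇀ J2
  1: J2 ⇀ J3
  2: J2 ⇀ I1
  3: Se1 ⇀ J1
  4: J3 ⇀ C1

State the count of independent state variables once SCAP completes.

b3 stroke at J1  (Se1 fixes effort; stroke away)
b0 stroke at J2  (J1 needs exactly one f-in)
b2 stroke at I1  (I1: I, integral causality)
b1 stroke at J2  (J2 flow already set via bond 2)
b4 stroke at J3  (J3 flow already set via bond 1)

2  (C1, I1 all integral)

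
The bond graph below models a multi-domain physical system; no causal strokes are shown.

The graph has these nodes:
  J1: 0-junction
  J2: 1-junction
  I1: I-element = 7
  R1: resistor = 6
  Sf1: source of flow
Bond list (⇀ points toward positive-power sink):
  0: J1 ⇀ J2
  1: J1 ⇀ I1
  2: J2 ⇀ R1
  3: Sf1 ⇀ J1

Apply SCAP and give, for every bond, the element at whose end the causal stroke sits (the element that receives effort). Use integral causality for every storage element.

b0 stroke at J1
b1 stroke at I1
b2 stroke at J2
b3 stroke at Sf1

β3 stroke→Sf1  (Sf1 (Sf) sets flow on bond)
β1 stroke→I1  (prefer integral on I1)
β0 stroke→J1  (J1: last free bond brings effort in)
β2 stroke→J2  (common-f at J2 fixed by 0)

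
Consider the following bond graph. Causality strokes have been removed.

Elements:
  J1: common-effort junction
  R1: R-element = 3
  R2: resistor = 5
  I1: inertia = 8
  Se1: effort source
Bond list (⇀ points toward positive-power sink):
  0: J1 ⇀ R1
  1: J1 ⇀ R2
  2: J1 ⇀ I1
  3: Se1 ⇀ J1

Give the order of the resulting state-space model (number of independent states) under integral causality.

1  (I1 all integral)

β3 stroke→J1  (source Se1 imposes e)
β0 stroke→R1  (J1: bond 3 brought effort, rest push out)
β1 stroke→R2  (common-e at J1 fixed by 3)
β2 stroke→I1  (common-e at J1 fixed by 3)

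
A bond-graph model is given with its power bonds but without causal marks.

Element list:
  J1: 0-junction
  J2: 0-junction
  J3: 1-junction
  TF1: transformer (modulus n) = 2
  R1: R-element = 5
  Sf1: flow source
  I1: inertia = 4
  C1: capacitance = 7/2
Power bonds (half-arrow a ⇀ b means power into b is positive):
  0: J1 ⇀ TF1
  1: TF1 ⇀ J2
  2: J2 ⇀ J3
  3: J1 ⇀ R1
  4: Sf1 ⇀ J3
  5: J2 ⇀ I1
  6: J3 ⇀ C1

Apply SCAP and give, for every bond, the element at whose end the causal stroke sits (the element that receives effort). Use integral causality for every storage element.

β4 |Sf1  (Sf1 (Sf) sets flow on bond)
β2 |J3  (J3 flow already set via bond 4)
β6 |J3  (J3 flow already set via bond 4)
β5 |I1  (prefer integral on I1)
β1 |J2  (only one effort-in slot at J2)
β0 |TF1  (TF TF1: opposite of bond 1)
β3 |J1  (closing 0-jn rule on J1)

β0 |TF1
β1 |J2
β2 |J3
β3 |J1
β4 |Sf1
β5 |I1
β6 |J3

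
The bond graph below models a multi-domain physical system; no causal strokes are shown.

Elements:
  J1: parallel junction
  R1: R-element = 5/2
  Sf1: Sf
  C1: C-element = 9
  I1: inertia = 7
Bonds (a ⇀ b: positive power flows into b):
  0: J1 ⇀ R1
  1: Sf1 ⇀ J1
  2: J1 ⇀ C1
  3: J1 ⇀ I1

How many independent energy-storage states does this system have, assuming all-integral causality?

bond 1 stroke→Sf1  (Sf1 (Sf) sets flow on bond)
bond 2 stroke→J1  (C1 outputs effort q/C1)
bond 0 stroke→R1  (0-jn J1 has e-setter on 2)
bond 3 stroke→I1  (J1: bond 2 brought effort, rest push out)

2  (C1, I1 all integral)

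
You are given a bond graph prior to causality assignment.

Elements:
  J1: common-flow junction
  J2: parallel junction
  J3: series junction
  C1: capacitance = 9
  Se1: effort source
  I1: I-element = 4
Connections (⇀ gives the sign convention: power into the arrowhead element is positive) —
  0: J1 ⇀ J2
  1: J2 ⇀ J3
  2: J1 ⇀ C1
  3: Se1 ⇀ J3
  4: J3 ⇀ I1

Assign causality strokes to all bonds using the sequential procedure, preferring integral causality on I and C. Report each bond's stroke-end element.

#3 |J3  (Se1: effort source, stroke at far end)
#2 |J1  (C1 outputs effort q/C1)
#0 |J2  (J1 needs exactly one f-in)
#1 |J3  (J2 effort already set via bond 0)
#4 |I1  (J3 needs exactly one f-in)

#0 |J2
#1 |J3
#2 |J1
#3 |J3
#4 |I1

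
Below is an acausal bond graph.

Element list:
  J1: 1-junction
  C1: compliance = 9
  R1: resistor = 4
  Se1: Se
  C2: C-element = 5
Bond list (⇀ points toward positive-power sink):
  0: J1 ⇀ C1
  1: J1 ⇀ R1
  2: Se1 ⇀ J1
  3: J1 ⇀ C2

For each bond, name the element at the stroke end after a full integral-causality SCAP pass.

β2 stroke at J1  (source Se1 imposes e)
β0 stroke at J1  (prefer integral on C1)
β3 stroke at J1  (prefer integral on C2)
β1 stroke at R1  (J1 needs exactly one f-in)

β0 stroke→J1
β1 stroke→R1
β2 stroke→J1
β3 stroke→J1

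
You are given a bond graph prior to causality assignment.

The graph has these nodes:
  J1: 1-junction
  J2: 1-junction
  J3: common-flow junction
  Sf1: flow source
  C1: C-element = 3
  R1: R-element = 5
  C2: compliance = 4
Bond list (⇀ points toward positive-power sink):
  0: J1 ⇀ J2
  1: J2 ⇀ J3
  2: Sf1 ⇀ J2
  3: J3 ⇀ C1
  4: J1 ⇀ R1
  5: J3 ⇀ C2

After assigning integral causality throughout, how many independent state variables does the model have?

2  (C1, C2 all integral)

#2 stroke at Sf1  (source Sf1 imposes f)
#0 stroke at J2  (common-f at J2 fixed by 2)
#1 stroke at J2  (common-f at J2 fixed by 2)
#3 stroke at J3  (J3: bond 1 brought flow, rest push out)
#5 stroke at J3  (1-jn J3 has f-setter on 1)
#4 stroke at J1  (J1: bond 0 brought flow, rest push out)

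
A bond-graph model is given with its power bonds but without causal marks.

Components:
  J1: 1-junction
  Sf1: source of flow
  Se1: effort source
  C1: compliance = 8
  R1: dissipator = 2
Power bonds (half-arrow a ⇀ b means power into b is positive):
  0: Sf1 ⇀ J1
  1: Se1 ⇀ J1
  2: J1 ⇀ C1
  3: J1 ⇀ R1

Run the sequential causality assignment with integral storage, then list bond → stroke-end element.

β0 →Sf1  (Sf1 fixes flow; stroke at Sf1)
β1 →J1  (Se1: effort source, stroke at far end)
β2 →J1  (J1: bond 0 brought flow, rest push out)
β3 →J1  (J1 flow already set via bond 0)

b0 stroke→Sf1
b1 stroke→J1
b2 stroke→J1
b3 stroke→J1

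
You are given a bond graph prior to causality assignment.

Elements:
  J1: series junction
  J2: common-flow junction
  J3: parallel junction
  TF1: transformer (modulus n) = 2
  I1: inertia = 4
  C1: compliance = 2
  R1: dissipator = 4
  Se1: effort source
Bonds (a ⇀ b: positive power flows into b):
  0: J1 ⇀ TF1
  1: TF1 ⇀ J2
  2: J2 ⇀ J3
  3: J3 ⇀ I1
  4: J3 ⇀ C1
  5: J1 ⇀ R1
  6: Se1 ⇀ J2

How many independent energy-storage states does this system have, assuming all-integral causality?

#6 →J2  (Se1 (Se) sets effort on bond)
#3 →I1  (I1 outputs flow p/I1)
#4 →J3  (prefer integral on C1)
#2 →J2  (0-jn J3 has e-setter on 4)
#1 →TF1  (J2: last free bond brings flow in)
#0 →J1  (TF1 one-in-one-out from 1)
#5 →R1  (J1 needs exactly one f-in)

2  (C1, I1 all integral)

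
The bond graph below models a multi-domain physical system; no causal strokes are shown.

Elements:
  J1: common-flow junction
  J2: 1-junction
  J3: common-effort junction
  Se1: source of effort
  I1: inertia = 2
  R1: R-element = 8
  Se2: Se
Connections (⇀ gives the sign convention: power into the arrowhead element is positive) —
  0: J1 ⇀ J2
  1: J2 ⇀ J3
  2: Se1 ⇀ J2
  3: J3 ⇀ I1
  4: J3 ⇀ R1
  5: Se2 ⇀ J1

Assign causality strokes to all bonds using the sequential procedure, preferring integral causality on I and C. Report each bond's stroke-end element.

bond 0 →J2
bond 1 →J3
bond 2 →J2
bond 3 →I1
bond 4 →R1
bond 5 →J1

#2 stroke at J2  (Se1 (Se) sets effort on bond)
#5 stroke at J1  (Se2 fixes effort; stroke away)
#0 stroke at J2  (J1 needs exactly one f-in)
#1 stroke at J3  (J2: last free bond brings flow in)
#3 stroke at I1  (0-jn J3 has e-setter on 1)
#4 stroke at R1  (0-jn J3 has e-setter on 1)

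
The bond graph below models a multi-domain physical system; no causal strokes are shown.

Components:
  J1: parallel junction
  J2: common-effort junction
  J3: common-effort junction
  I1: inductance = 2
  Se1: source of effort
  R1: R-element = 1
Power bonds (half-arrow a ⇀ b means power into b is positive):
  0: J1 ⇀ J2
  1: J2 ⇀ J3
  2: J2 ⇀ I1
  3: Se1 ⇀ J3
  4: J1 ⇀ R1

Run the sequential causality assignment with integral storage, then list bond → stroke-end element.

β3 |J3  (source Se1 imposes e)
β1 |J2  (J3: bond 3 brought effort, rest push out)
β0 |J1  (common-e at J2 fixed by 1)
β2 |I1  (0-jn J2 has e-setter on 1)
β4 |R1  (J1 effort already set via bond 0)

#0 stroke at J1
#1 stroke at J2
#2 stroke at I1
#3 stroke at J3
#4 stroke at R1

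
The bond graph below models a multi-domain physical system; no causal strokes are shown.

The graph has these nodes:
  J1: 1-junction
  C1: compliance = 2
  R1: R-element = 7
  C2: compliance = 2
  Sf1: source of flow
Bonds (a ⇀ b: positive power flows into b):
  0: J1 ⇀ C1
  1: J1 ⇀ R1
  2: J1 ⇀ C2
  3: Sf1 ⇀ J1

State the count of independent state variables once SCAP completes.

#3 stroke→Sf1  (Sf1 fixes flow; stroke at Sf1)
#0 stroke→J1  (common-f at J1 fixed by 3)
#1 stroke→J1  (J1 flow already set via bond 3)
#2 stroke→J1  (J1: bond 3 brought flow, rest push out)

2  (C1, C2 all integral)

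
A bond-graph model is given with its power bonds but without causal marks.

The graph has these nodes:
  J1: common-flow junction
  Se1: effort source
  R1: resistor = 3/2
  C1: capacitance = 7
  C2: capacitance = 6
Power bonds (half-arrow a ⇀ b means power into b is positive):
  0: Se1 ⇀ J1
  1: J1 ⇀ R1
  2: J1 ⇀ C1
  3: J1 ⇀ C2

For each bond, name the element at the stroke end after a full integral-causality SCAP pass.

b0 stroke at J1
b1 stroke at R1
b2 stroke at J1
b3 stroke at J1

bond 0 stroke at J1  (Se1 (Se) sets effort on bond)
bond 2 stroke at J1  (prefer integral on C1)
bond 3 stroke at J1  (C2: C, integral causality)
bond 1 stroke at R1  (closing 1-jn rule on J1)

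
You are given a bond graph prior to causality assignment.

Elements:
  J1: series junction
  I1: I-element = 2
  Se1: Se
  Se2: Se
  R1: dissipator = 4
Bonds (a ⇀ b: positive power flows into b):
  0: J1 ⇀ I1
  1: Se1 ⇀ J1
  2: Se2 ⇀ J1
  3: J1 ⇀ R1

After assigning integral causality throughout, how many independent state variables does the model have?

1  (I1 all integral)

β1 |J1  (Se1 fixes effort; stroke away)
β2 |J1  (Se2 (Se) sets effort on bond)
β0 |I1  (I1 integral (f out))
β3 |J1  (J1 flow already set via bond 0)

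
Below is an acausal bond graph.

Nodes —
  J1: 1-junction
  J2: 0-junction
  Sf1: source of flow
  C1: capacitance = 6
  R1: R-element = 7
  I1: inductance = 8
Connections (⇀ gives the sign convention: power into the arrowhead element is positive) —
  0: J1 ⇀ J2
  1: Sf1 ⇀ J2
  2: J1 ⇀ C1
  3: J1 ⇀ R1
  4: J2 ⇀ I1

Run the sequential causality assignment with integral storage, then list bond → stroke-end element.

β0 →J2
β1 →Sf1
β2 →J1
β3 →J1
β4 →I1

#1 stroke→Sf1  (Sf1: flow source, stroke at near end)
#2 stroke→J1  (prefer integral on C1)
#4 stroke→I1  (I1 outputs flow p/I1)
#0 stroke→J2  (J2 needs exactly one e-in)
#3 stroke→J1  (1-jn J1 has f-setter on 0)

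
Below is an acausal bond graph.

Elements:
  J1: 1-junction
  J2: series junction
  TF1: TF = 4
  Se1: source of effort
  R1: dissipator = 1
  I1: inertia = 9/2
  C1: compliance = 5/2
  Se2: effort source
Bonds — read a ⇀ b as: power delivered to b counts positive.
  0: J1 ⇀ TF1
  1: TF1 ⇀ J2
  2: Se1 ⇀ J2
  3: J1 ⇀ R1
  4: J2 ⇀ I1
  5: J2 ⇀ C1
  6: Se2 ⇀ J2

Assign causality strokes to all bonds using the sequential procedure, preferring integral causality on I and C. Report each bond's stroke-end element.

bond 0 |TF1
bond 1 |J2
bond 2 |J2
bond 3 |J1
bond 4 |I1
bond 5 |J2
bond 6 |J2

#2 stroke at J2  (source Se1 imposes e)
#6 stroke at J2  (Se2 fixes effort; stroke away)
#4 stroke at I1  (I1 integral (f out))
#1 stroke at J2  (1-jn J2 has f-setter on 4)
#5 stroke at J2  (J2 flow already set via bond 4)
#0 stroke at TF1  (TF TF1: opposite of bond 1)
#3 stroke at J1  (1-jn J1 has f-setter on 0)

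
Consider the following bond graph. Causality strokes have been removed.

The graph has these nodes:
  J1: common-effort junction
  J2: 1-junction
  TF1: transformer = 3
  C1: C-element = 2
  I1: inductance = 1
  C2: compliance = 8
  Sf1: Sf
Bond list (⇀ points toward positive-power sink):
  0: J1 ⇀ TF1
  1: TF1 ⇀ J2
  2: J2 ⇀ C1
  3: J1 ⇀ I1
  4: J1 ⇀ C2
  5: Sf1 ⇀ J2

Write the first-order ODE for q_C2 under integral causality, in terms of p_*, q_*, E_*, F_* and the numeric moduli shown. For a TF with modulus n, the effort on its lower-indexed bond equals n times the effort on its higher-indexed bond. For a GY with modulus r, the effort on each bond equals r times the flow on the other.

dq_C2/dt = -F_Sf1/3 - p_I1

bond 5 stroke at Sf1  (Sf1 (Sf) sets flow on bond)
bond 1 stroke at J2  (1-jn J2 has f-setter on 5)
bond 2 stroke at J2  (J2: bond 5 brought flow, rest push out)
bond 0 stroke at TF1  (through TF1, causality passes straight; one stroke at TF1)
bond 3 stroke at I1  (I1: I, integral causality)
bond 4 stroke at J1  (only one effort-in slot at J1)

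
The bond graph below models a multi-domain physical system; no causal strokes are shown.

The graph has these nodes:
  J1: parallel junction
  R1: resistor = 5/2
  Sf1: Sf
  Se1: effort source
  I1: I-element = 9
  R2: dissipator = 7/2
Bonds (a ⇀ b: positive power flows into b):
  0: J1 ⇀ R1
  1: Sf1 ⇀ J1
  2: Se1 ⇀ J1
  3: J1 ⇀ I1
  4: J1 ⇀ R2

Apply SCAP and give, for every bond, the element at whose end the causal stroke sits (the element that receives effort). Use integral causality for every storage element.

b0 |R1
b1 |Sf1
b2 |J1
b3 |I1
b4 |R2

b1 stroke→Sf1  (Sf1: flow source, stroke at near end)
b2 stroke→J1  (Se1: effort source, stroke at far end)
b0 stroke→R1  (J1: bond 2 brought effort, rest push out)
b3 stroke→I1  (common-e at J1 fixed by 2)
b4 stroke→R2  (J1: bond 2 brought effort, rest push out)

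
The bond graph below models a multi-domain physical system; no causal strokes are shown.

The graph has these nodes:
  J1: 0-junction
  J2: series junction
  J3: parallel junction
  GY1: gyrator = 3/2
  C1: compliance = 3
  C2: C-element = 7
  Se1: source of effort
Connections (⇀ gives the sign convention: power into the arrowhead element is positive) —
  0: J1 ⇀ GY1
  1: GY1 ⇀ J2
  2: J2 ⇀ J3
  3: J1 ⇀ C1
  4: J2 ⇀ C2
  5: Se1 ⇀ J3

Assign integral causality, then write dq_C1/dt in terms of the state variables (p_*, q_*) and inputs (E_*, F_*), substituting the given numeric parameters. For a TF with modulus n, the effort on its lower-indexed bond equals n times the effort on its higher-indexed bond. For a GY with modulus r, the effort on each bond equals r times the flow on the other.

b5 stroke at J3  (source Se1 imposes e)
b2 stroke at J2  (J3: bond 5 brought effort, rest push out)
b3 stroke at J1  (prefer integral on C1)
b0 stroke at GY1  (0-jn J1 has e-setter on 3)
b1 stroke at GY1  (GY1: gyrator matches bond 0)
b4 stroke at J2  (J2 flow already set via bond 1)

dq_C1/dt = -2*E_Se1/3 - 2*q_C2/21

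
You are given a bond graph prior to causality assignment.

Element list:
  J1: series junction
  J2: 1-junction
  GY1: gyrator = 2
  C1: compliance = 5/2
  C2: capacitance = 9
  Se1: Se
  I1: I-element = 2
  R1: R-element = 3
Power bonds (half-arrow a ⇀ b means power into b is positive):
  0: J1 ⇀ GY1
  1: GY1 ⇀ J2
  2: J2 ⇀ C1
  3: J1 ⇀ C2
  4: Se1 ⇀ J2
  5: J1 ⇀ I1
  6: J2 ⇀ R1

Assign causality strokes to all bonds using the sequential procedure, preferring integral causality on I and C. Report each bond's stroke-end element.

bond 0 →J1
bond 1 →J2
bond 2 →J2
bond 3 →J1
bond 4 →J2
bond 5 →I1
bond 6 →R1

#4 →J2  (Se1 (Se) sets effort on bond)
#2 →J2  (C1 outputs effort q/C1)
#3 →J1  (C2 outputs effort q/C2)
#5 →I1  (I1 outputs flow p/I1)
#0 →J1  (1-jn J1 has f-setter on 5)
#1 →J2  (through GY1, causality inverts; strokes same side of GY1)
#6 →R1  (J2 needs exactly one f-in)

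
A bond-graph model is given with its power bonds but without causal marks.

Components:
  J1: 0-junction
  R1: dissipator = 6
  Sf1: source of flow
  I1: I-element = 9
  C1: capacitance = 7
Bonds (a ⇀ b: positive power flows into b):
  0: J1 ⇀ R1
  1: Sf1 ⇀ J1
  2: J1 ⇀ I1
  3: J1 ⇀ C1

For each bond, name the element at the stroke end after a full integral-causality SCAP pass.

bond 0 |R1
bond 1 |Sf1
bond 2 |I1
bond 3 |J1

bond 1 stroke at Sf1  (source Sf1 imposes f)
bond 2 stroke at I1  (I1 integral (f out))
bond 3 stroke at J1  (C1 outputs effort q/C1)
bond 0 stroke at R1  (common-e at J1 fixed by 3)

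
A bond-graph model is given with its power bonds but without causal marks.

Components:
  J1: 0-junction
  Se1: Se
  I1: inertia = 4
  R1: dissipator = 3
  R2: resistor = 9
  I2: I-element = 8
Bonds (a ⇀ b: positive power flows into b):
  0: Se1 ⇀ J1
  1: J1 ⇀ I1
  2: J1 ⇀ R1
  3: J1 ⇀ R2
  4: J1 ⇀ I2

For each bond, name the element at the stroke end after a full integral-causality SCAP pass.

bond 0 →J1  (Se1 fixes effort; stroke away)
bond 1 →I1  (J1 effort already set via bond 0)
bond 2 →R1  (0-jn J1 has e-setter on 0)
bond 3 →R2  (common-e at J1 fixed by 0)
bond 4 →I2  (J1 effort already set via bond 0)

b0 stroke→J1
b1 stroke→I1
b2 stroke→R1
b3 stroke→R2
b4 stroke→I2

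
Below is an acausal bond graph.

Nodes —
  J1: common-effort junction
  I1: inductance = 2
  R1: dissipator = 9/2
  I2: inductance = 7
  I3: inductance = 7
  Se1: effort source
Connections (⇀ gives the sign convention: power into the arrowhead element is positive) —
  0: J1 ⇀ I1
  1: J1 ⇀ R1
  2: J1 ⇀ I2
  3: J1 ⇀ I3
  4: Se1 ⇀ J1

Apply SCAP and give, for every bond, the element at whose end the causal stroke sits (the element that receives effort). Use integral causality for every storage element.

b0 →I1
b1 →R1
b2 →I2
b3 →I3
b4 →J1

b4 →J1  (Se1: effort source, stroke at far end)
b0 →I1  (common-e at J1 fixed by 4)
b1 →R1  (0-jn J1 has e-setter on 4)
b2 →I2  (J1 effort already set via bond 4)
b3 →I3  (J1: bond 4 brought effort, rest push out)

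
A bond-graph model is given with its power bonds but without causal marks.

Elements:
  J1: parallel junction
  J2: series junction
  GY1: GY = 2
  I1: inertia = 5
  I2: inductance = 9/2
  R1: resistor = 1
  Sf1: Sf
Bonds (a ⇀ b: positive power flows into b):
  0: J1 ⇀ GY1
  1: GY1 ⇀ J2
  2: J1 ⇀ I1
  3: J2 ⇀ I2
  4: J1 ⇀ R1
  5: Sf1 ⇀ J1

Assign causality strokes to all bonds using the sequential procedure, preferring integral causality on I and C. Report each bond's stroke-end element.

β0 stroke→J1
β1 stroke→J2
β2 stroke→I1
β3 stroke→I2
β4 stroke→R1
β5 stroke→Sf1

bond 5 stroke at Sf1  (Sf1 (Sf) sets flow on bond)
bond 2 stroke at I1  (prefer integral on I1)
bond 3 stroke at I2  (I2: I, integral causality)
bond 1 stroke at J2  (common-f at J2 fixed by 3)
bond 0 stroke at J1  (through GY1, causality inverts; strokes same side of GY1)
bond 4 stroke at R1  (J1: bond 0 brought effort, rest push out)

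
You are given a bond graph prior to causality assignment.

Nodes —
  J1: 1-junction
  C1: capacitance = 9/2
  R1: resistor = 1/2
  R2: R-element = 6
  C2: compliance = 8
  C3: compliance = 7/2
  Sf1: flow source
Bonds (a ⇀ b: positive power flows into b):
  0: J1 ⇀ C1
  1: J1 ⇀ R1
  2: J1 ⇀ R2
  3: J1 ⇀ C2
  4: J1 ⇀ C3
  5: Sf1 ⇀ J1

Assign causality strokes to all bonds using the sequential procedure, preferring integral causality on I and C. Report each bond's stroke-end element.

β5 →Sf1  (Sf1: flow source, stroke at near end)
β0 →J1  (J1: bond 5 brought flow, rest push out)
β1 →J1  (1-jn J1 has f-setter on 5)
β2 →J1  (1-jn J1 has f-setter on 5)
β3 →J1  (J1 flow already set via bond 5)
β4 →J1  (common-f at J1 fixed by 5)

#0 →J1
#1 →J1
#2 →J1
#3 →J1
#4 →J1
#5 →Sf1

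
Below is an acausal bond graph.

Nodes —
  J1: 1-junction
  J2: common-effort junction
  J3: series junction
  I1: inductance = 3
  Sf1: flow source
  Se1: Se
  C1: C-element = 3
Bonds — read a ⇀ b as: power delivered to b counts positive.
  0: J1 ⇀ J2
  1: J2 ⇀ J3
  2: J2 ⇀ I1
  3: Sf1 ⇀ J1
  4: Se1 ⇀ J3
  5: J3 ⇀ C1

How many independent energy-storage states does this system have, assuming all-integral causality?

2  (C1, I1 all integral)

β3 stroke→Sf1  (Sf1 fixes flow; stroke at Sf1)
β4 stroke→J3  (Se1 fixes effort; stroke away)
β0 stroke→J1  (common-f at J1 fixed by 3)
β2 stroke→I1  (I1: I, integral causality)
β1 stroke→J2  (J2: last free bond brings effort in)
β5 stroke→J3  (common-f at J3 fixed by 1)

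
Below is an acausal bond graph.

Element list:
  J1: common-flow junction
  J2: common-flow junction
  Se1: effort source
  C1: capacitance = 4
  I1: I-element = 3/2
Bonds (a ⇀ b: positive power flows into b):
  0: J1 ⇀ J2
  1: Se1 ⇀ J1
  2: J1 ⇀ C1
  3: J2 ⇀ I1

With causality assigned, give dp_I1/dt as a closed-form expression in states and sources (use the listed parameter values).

dp_I1/dt = E_Se1 - q_C1/4

bond 1 stroke→J1  (Se1 fixes effort; stroke away)
bond 2 stroke→J1  (prefer integral on C1)
bond 0 stroke→J2  (J1: last free bond brings flow in)
bond 3 stroke→I1  (J2 needs exactly one f-in)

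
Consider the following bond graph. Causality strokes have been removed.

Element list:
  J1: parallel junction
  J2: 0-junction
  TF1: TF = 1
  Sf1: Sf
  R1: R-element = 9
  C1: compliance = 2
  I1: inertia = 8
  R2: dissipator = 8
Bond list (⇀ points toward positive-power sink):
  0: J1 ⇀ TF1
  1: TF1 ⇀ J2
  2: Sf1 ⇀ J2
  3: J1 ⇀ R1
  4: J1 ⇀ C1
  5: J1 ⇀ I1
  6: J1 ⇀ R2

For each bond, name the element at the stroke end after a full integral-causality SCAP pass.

b0 |TF1
b1 |J2
b2 |Sf1
b3 |R1
b4 |J1
b5 |I1
b6 |R2

b2 |Sf1  (Sf1 fixes flow; stroke at Sf1)
b1 |J2  (only one effort-in slot at J2)
b0 |TF1  (TF1: transformer flips bond 1)
b4 |J1  (C1 integral (e out))
b3 |R1  (common-e at J1 fixed by 4)
b5 |I1  (J1 effort already set via bond 4)
b6 |R2  (0-jn J1 has e-setter on 4)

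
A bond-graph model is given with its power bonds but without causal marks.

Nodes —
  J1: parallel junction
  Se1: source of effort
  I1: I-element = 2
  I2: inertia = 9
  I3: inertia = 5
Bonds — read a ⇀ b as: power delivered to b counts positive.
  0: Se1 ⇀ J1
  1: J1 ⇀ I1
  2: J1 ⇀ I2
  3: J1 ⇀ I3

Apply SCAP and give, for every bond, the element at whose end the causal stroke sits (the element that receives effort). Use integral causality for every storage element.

bond 0 stroke at J1  (Se1 (Se) sets effort on bond)
bond 1 stroke at I1  (0-jn J1 has e-setter on 0)
bond 2 stroke at I2  (0-jn J1 has e-setter on 0)
bond 3 stroke at I3  (common-e at J1 fixed by 0)

β0 →J1
β1 →I1
β2 →I2
β3 →I3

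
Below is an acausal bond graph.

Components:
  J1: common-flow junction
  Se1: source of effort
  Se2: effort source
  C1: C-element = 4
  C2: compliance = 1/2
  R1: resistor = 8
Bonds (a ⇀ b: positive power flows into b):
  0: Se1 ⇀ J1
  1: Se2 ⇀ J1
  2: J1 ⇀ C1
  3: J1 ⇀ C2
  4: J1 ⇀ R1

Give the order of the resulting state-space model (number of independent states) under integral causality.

bond 0 stroke→J1  (source Se1 imposes e)
bond 1 stroke→J1  (Se2: effort source, stroke at far end)
bond 2 stroke→J1  (C1 integral (e out))
bond 3 stroke→J1  (C2: C, integral causality)
bond 4 stroke→R1  (J1 needs exactly one f-in)

2  (C1, C2 all integral)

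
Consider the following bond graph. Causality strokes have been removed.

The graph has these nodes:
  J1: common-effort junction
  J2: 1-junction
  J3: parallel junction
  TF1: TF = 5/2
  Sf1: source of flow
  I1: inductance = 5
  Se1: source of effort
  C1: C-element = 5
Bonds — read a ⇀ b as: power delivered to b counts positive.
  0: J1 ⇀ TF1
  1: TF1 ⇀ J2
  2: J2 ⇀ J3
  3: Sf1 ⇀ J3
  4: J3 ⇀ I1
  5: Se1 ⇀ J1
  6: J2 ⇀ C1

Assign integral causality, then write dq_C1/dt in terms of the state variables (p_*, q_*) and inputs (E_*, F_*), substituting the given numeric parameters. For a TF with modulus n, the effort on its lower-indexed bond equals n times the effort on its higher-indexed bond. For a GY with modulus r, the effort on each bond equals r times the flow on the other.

dq_C1/dt = -F_Sf1 + p_I1/5

#3 stroke at Sf1  (Sf1 (Sf) sets flow on bond)
#5 stroke at J1  (source Se1 imposes e)
#0 stroke at TF1  (0-jn J1 has e-setter on 5)
#1 stroke at J2  (TF1: transformer flips bond 0)
#4 stroke at I1  (I1 integral (f out))
#2 stroke at J3  (J3 needs exactly one e-in)
#6 stroke at J2  (1-jn J2 has f-setter on 2)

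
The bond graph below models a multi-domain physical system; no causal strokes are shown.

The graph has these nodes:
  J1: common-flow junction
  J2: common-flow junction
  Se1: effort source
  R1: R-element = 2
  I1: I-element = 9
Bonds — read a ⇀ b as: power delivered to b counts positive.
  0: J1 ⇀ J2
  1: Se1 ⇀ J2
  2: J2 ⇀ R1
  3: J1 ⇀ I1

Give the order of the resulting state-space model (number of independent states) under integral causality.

#1 stroke at J2  (Se1: effort source, stroke at far end)
#3 stroke at I1  (prefer integral on I1)
#0 stroke at J1  (J1 flow already set via bond 3)
#2 stroke at J2  (J2: bond 0 brought flow, rest push out)

1  (I1 all integral)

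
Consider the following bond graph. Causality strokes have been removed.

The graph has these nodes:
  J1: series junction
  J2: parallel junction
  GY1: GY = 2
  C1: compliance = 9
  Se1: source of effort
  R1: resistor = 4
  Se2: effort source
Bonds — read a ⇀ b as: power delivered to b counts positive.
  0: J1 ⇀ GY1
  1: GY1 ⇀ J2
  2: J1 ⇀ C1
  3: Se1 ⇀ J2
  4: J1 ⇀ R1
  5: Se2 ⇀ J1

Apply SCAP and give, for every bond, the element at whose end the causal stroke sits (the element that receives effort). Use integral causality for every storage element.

bond 3 →J2  (Se1: effort source, stroke at far end)
bond 5 →J1  (Se2: effort source, stroke at far end)
bond 1 →GY1  (common-e at J2 fixed by 3)
bond 0 →GY1  (GY GY1: same side as bond 1)
bond 2 →J1  (J1: bond 0 brought flow, rest push out)
bond 4 →J1  (J1: bond 0 brought flow, rest push out)

b0 stroke at GY1
b1 stroke at GY1
b2 stroke at J1
b3 stroke at J2
b4 stroke at J1
b5 stroke at J1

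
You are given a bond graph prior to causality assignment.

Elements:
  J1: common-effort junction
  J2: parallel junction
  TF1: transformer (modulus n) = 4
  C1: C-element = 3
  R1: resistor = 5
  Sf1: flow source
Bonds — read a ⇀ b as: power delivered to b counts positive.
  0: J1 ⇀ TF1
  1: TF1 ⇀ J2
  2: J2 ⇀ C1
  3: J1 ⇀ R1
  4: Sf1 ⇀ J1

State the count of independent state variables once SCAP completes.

1  (C1 all integral)

β4 stroke→Sf1  (source Sf1 imposes f)
β2 stroke→J2  (prefer integral on C1)
β1 stroke→TF1  (0-jn J2 has e-setter on 2)
β0 stroke→J1  (TF TF1: opposite of bond 1)
β3 stroke→R1  (common-e at J1 fixed by 0)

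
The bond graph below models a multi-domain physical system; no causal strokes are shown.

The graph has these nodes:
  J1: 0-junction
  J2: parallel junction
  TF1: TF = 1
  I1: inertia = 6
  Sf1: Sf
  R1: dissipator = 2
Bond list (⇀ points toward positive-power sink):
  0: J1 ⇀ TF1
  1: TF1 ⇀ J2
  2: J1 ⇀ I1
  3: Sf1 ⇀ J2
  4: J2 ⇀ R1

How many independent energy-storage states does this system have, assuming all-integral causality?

b3 stroke→Sf1  (Sf1: flow source, stroke at near end)
b2 stroke→I1  (prefer integral on I1)
b0 stroke→J1  (only one effort-in slot at J1)
b1 stroke→TF1  (TF TF1: opposite of bond 0)
b4 stroke→J2  (J2 needs exactly one e-in)

1  (I1 all integral)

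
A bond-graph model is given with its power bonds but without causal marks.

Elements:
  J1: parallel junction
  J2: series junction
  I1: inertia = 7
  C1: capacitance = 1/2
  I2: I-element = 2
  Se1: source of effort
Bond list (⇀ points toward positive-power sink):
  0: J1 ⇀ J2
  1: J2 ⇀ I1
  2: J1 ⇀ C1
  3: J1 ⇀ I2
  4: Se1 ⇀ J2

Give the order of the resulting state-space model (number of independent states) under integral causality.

b4 |J2  (Se1: effort source, stroke at far end)
b1 |I1  (prefer integral on I1)
b0 |J2  (J2 flow already set via bond 1)
b2 |J1  (C1: C, integral causality)
b3 |I2  (J1 effort already set via bond 2)

3  (C1, I1, I2 all integral)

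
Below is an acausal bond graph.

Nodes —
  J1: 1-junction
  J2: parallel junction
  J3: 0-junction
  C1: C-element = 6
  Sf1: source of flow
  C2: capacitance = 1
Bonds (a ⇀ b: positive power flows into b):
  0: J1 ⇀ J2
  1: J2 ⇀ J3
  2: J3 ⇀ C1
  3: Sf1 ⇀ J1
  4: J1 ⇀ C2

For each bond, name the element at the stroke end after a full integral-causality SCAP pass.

bond 3 stroke at Sf1  (source Sf1 imposes f)
bond 0 stroke at J1  (J1: bond 3 brought flow, rest push out)
bond 4 stroke at J1  (J1: bond 3 brought flow, rest push out)
bond 1 stroke at J2  (only one effort-in slot at J2)
bond 2 stroke at J3  (J3 needs exactly one e-in)

bond 0 |J1
bond 1 |J2
bond 2 |J3
bond 3 |Sf1
bond 4 |J1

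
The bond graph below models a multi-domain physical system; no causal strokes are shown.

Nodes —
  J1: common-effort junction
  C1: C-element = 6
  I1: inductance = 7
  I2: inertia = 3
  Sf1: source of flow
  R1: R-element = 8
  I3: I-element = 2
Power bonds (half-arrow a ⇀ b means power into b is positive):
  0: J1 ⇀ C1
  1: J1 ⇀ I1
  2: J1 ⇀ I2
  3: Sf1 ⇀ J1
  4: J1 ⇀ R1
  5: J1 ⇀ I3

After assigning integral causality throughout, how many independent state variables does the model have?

4  (C1, I1, I2, I3 all integral)

#3 stroke at Sf1  (Sf1 fixes flow; stroke at Sf1)
#0 stroke at J1  (C1 outputs effort q/C1)
#1 stroke at I1  (J1 effort already set via bond 0)
#2 stroke at I2  (J1: bond 0 brought effort, rest push out)
#4 stroke at R1  (common-e at J1 fixed by 0)
#5 stroke at I3  (J1 effort already set via bond 0)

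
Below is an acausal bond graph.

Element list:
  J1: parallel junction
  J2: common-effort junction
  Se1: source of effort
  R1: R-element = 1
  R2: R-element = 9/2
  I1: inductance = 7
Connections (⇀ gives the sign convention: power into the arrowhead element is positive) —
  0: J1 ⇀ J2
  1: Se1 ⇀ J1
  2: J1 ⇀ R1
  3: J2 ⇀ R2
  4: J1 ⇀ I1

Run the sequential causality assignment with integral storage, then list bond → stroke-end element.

β0 stroke at J2
β1 stroke at J1
β2 stroke at R1
β3 stroke at R2
β4 stroke at I1

β1 stroke→J1  (Se1: effort source, stroke at far end)
β0 stroke→J2  (J1: bond 1 brought effort, rest push out)
β2 stroke→R1  (J1: bond 1 brought effort, rest push out)
β4 stroke→I1  (J1: bond 1 brought effort, rest push out)
β3 stroke→R2  (0-jn J2 has e-setter on 0)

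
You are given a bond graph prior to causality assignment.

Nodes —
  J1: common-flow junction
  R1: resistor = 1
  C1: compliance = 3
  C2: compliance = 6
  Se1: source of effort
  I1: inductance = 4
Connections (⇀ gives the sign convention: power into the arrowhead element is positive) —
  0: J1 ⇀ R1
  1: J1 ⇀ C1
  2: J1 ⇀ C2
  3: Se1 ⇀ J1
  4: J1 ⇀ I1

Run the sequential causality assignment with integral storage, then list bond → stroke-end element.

bond 0 stroke→J1
bond 1 stroke→J1
bond 2 stroke→J1
bond 3 stroke→J1
bond 4 stroke→I1

β3 |J1  (Se1 (Se) sets effort on bond)
β1 |J1  (C1: C, integral causality)
β2 |J1  (C2: C, integral causality)
β4 |I1  (prefer integral on I1)
β0 |J1  (common-f at J1 fixed by 4)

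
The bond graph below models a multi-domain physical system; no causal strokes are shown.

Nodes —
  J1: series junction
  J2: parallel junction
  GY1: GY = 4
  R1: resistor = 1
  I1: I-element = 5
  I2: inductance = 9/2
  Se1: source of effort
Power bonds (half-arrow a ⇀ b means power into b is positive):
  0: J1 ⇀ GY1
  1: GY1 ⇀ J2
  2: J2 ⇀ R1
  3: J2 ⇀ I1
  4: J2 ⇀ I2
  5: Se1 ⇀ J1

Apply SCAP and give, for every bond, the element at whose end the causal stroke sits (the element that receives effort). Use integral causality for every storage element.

b5 stroke→J1  (Se1 fixes effort; stroke away)
b0 stroke→GY1  (only one flow-in slot at J1)
b1 stroke→GY1  (through GY1, causality inverts; strokes same side of GY1)
b3 stroke→I1  (I1 outputs flow p/I1)
b4 stroke→I2  (prefer integral on I2)
b2 stroke→J2  (only one effort-in slot at J2)

β0 stroke at GY1
β1 stroke at GY1
β2 stroke at J2
β3 stroke at I1
β4 stroke at I2
β5 stroke at J1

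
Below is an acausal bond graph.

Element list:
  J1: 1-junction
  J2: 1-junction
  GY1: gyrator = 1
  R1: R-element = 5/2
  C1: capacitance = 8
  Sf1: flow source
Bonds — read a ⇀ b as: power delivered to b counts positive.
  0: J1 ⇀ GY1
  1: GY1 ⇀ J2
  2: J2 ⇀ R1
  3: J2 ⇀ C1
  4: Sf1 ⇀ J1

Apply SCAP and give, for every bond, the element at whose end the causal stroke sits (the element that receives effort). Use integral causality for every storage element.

β0 stroke at J1
β1 stroke at J2
β2 stroke at R1
β3 stroke at J2
β4 stroke at Sf1

#4 →Sf1  (Sf1 (Sf) sets flow on bond)
#0 →J1  (J1 flow already set via bond 4)
#1 →J2  (GY GY1: same side as bond 0)
#3 →J2  (C1 outputs effort q/C1)
#2 →R1  (only one flow-in slot at J2)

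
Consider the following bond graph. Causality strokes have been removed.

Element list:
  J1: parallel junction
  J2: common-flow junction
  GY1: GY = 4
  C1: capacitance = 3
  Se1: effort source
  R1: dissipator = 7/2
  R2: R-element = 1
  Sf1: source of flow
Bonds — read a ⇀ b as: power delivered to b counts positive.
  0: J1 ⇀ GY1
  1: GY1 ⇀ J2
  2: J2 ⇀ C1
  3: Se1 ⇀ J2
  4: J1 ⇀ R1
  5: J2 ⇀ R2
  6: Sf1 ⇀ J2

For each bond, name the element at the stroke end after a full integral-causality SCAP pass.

b0 stroke at J1
b1 stroke at J2
b2 stroke at J2
b3 stroke at J2
b4 stroke at R1
b5 stroke at J2
b6 stroke at Sf1

β3 |J2  (source Se1 imposes e)
β6 |Sf1  (Sf1 (Sf) sets flow on bond)
β1 |J2  (J2: bond 6 brought flow, rest push out)
β2 |J2  (common-f at J2 fixed by 6)
β5 |J2  (common-f at J2 fixed by 6)
β0 |J1  (GY GY1: same side as bond 1)
β4 |R1  (common-e at J1 fixed by 0)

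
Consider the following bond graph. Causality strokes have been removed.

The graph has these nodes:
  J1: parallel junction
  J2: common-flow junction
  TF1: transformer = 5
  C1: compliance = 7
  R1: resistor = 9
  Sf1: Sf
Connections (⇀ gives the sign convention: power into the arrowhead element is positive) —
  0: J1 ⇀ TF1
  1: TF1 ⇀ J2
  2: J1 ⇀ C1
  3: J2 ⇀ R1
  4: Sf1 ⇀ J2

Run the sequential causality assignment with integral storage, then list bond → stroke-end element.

b0 →TF1
b1 →J2
b2 →J1
b3 →J2
b4 →Sf1

b4 stroke at Sf1  (source Sf1 imposes f)
b1 stroke at J2  (1-jn J2 has f-setter on 4)
b3 stroke at J2  (common-f at J2 fixed by 4)
b0 stroke at TF1  (through TF1, causality passes straight; one stroke at TF1)
b2 stroke at J1  (closing 0-jn rule on J1)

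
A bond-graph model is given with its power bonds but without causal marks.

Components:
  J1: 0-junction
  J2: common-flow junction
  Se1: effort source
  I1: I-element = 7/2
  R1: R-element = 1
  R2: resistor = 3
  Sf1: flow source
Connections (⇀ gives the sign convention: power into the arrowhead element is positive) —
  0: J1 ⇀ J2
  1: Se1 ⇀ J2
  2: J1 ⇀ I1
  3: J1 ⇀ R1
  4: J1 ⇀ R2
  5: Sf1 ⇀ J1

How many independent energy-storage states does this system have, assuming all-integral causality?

1  (I1 all integral)

β1 →J2  (Se1 fixes effort; stroke away)
β5 →Sf1  (source Sf1 imposes f)
β0 →J1  (only one flow-in slot at J2)
β2 →I1  (J1: bond 0 brought effort, rest push out)
β3 →R1  (J1 effort already set via bond 0)
β4 →R2  (J1: bond 0 brought effort, rest push out)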